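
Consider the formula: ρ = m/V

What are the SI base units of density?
Units of each symbol in ρ = m/V:
  m (mass): kg
  V (volume): m³  → in the denominator, contributes 1/m³

Multiplying the contributions: [kg] · [1/m³]
Adding exponents of each base unit: kg: 1, m: -3
SI base units of density: kg/m³

Answer: kg/m³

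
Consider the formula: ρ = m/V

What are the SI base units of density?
Units of each symbol in ρ = m/V:
  m (mass): kg
  V (volume): m³  → in the denominator, contributes 1/m³

Multiplying the contributions: [kg] · [1/m³]
Adding exponents of each base unit: kg: 1, m: -3
SI base units of density: kg/m³

Answer: kg/m³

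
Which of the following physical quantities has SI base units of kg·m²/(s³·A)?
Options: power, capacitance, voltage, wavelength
Checking the SI base units of each option:
  power (P = W/t): kg·m²/s³  ✗
  capacitance (C = Q/V): s⁴·A²/(kg·m²)  ✗
  voltage (V = IR): kg·m²/(s³·A)  ✓ matches
  wavelength (λ = v/f): m  ✗

Only voltage has units kg·m²/(s³·A).

Answer: voltage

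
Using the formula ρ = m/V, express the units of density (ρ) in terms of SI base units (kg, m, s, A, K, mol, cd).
Units of each symbol in ρ = m/V:
  m (mass): kg
  V (volume): m³  → in the denominator, contributes 1/m³

Multiplying the contributions: [kg] · [1/m³]
Adding exponents of each base unit: kg: 1, m: -3
SI base units of density: kg/m³

Answer: kg/m³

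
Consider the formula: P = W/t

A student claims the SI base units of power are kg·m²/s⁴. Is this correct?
Units of each symbol in P = W/t:
  W (work): kg·m²/s²
  t (time): s  → in the denominator, contributes 1/s

Multiplying the contributions: [kg·m²/s²] · [1/s]
Adding exponents of each base unit: kg: 1, m: 2, s: -3
SI base units of power: kg·m²/s³

The claimed units kg·m²/s⁴ (exponents kg: 1, m: 2, s: -4) do not match the derived units kg·m²/s³ (exponents kg: 1, m: 2, s: -3), so the claim is incorrect.

Answer: No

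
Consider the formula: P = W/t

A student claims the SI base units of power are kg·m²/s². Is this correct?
Units of each symbol in P = W/t:
  W (work): kg·m²/s²
  t (time): s  → in the denominator, contributes 1/s

Multiplying the contributions: [kg·m²/s²] · [1/s]
Adding exponents of each base unit: kg: 1, m: 2, s: -3
SI base units of power: kg·m²/s³

The claimed units kg·m²/s² (exponents kg: 1, m: 2, s: -2) do not match the derived units kg·m²/s³ (exponents kg: 1, m: 2, s: -3), so the claim is incorrect.

Answer: No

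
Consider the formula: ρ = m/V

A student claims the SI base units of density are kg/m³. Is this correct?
Units of each symbol in ρ = m/V:
  m (mass): kg
  V (volume): m³  → in the denominator, contributes 1/m³

Multiplying the contributions: [kg] · [1/m³]
Adding exponents of each base unit: kg: 1, m: -3
SI base units of density: kg/m³

The claimed units kg/m³ match the derived units, so the claim is correct.

Answer: Yes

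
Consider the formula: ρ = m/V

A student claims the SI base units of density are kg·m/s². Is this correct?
Units of each symbol in ρ = m/V:
  m (mass): kg
  V (volume): m³  → in the denominator, contributes 1/m³

Multiplying the contributions: [kg] · [1/m³]
Adding exponents of each base unit: kg: 1, m: -3
SI base units of density: kg/m³

The claimed units kg·m/s² (exponents kg: 1, m: 1, s: -2) do not match the derived units kg/m³ (exponents kg: 1, m: -3), so the claim is incorrect.

Answer: No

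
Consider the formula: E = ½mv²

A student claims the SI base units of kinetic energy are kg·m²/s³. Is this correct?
Units of each symbol in E = ½mv²:
  m (mass): kg
  v (speed): m/s  → to the power 2, contributes m²/s²
  The factor ½ is dimensionless.

Multiplying the contributions: [kg] · [m²/s²]
Adding exponents of each base unit: kg: 1, m: 2, s: -2
SI base units of kinetic energy: kg·m²/s²

The claimed units kg·m²/s³ (exponents kg: 1, m: 2, s: -3) do not match the derived units kg·m²/s² (exponents kg: 1, m: 2, s: -2), so the claim is incorrect.

Answer: No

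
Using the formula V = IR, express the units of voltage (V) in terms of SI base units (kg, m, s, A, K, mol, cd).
Units of each symbol in V = IR:
  I (current): A
  R (resistance, in ohms): kg·m²/(s³·A²)

Multiplying the contributions: [A] · [kg·m²/(s³·A²)]
Adding exponents of each base unit: kg: 1, m: 2, s: -3, A: -1
SI base units of voltage: kg·m²/(s³·A)

Answer: kg·m²/(s³·A)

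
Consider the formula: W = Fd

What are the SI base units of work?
Units of each symbol in W = Fd:
  F (force): kg·m/s²
  d (displacement): m

Multiplying the contributions: [kg·m/s²] · [m]
Adding exponents of each base unit: kg: 1, m: 2, s: -2
SI base units of work: kg·m²/s²

Answer: kg·m²/s²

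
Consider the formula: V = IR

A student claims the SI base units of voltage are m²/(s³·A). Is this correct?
Units of each symbol in V = IR:
  I (current): A
  R (resistance, in ohms): kg·m²/(s³·A²)

Multiplying the contributions: [A] · [kg·m²/(s³·A²)]
Adding exponents of each base unit: kg: 1, m: 2, s: -3, A: -1
SI base units of voltage: kg·m²/(s³·A)

The claimed units m²/(s³·A) (exponents m: 2, s: -3, A: -1) do not match the derived units kg·m²/(s³·A) (exponents kg: 1, m: 2, s: -3, A: -1), so the claim is incorrect.

Answer: No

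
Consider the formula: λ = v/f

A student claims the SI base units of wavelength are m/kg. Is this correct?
Units of each symbol in λ = v/f:
  v (wave speed): m/s
  f (frequency): 1/s  → in the denominator, contributes s

Multiplying the contributions: [m/s] · [s]
Adding exponents of each base unit: m: 1
SI base units of wavelength: m

The claimed units m/kg (exponents kg: -1, m: 1) do not match the derived units m (exponents m: 1), so the claim is incorrect.

Answer: No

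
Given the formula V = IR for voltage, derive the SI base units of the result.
Units of each symbol in V = IR:
  I (current): A
  R (resistance, in ohms): kg·m²/(s³·A²)

Multiplying the contributions: [A] · [kg·m²/(s³·A²)]
Adding exponents of each base unit: kg: 1, m: 2, s: -3, A: -1
SI base units of voltage: kg·m²/(s³·A)

Answer: kg·m²/(s³·A)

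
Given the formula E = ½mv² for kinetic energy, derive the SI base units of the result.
Units of each symbol in E = ½mv²:
  m (mass): kg
  v (speed): m/s  → to the power 2, contributes m²/s²
  The factor ½ is dimensionless.

Multiplying the contributions: [kg] · [m²/s²]
Adding exponents of each base unit: kg: 1, m: 2, s: -2
SI base units of kinetic energy: kg·m²/s²

Answer: kg·m²/s²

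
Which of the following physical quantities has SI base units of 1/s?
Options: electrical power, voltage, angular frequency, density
Checking the SI base units of each option:
  electrical power (P = IV): kg·m²/s³  ✗
  voltage (V = IR): kg·m²/(s³·A)  ✗
  angular frequency (ω = 2πf): 1/s  ✓ matches
  density (ρ = m/V): kg/m³  ✗

Only angular frequency has units 1/s.

Answer: angular frequency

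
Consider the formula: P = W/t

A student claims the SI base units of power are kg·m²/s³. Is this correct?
Units of each symbol in P = W/t:
  W (work): kg·m²/s²
  t (time): s  → in the denominator, contributes 1/s

Multiplying the contributions: [kg·m²/s²] · [1/s]
Adding exponents of each base unit: kg: 1, m: 2, s: -3
SI base units of power: kg·m²/s³

The claimed units kg·m²/s³ match the derived units, so the claim is correct.

Answer: Yes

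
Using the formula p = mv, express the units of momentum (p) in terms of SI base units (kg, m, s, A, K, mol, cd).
Units of each symbol in p = mv:
  m (mass): kg
  v (velocity): m/s

Multiplying the contributions: [kg] · [m/s]
Adding exponents of each base unit: kg: 1, m: 1, s: -1
SI base units of momentum: kg·m/s

Answer: kg·m/s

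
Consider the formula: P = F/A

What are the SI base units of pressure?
Units of each symbol in P = F/A:
  F (force): kg·m/s²
  A (area): m²  → in the denominator, contributes 1/m²

Multiplying the contributions: [kg·m/s²] · [1/m²]
Adding exponents of each base unit: kg: 1, m: -1, s: -2
SI base units of pressure: kg/(m·s²)

Answer: kg/(m·s²)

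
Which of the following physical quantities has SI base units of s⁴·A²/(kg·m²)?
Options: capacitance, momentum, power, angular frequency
Checking the SI base units of each option:
  capacitance (C = Q/V): s⁴·A²/(kg·m²)  ✓ matches
  momentum (p = mv): kg·m/s  ✗
  power (P = W/t): kg·m²/s³  ✗
  angular frequency (ω = 2πf): 1/s  ✗

Only capacitance has units s⁴·A²/(kg·m²).

Answer: capacitance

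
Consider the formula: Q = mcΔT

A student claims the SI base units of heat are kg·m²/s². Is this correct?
Units of each symbol in Q = mcΔT:
  m (mass): kg
  c (specific heat capacity, in J/(kg·K)): m²/(s²·K)
  ΔT (temperature change): K

Multiplying the contributions: [kg] · [m²/(s²·K)] · [K]
Adding exponents of each base unit: kg: 1, m: 2, s: -2
SI base units of heat: kg·m²/s²

The claimed units kg·m²/s² match the derived units, so the claim is correct.

Answer: Yes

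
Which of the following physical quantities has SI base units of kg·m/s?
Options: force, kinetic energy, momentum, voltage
Checking the SI base units of each option:
  force (F = ma): kg·m/s²  ✗
  kinetic energy (E = ½mv²): kg·m²/s²  ✗
  momentum (p = mv): kg·m/s  ✓ matches
  voltage (V = IR): kg·m²/(s³·A)  ✗

Only momentum has units kg·m/s.

Answer: momentum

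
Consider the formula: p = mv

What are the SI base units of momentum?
Units of each symbol in p = mv:
  m (mass): kg
  v (velocity): m/s

Multiplying the contributions: [kg] · [m/s]
Adding exponents of each base unit: kg: 1, m: 1, s: -1
SI base units of momentum: kg·m/s

Answer: kg·m/s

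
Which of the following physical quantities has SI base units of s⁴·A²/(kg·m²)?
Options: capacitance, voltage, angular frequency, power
Checking the SI base units of each option:
  capacitance (C = Q/V): s⁴·A²/(kg·m²)  ✓ matches
  voltage (V = IR): kg·m²/(s³·A)  ✗
  angular frequency (ω = 2πf): 1/s  ✗
  power (P = W/t): kg·m²/s³  ✗

Only capacitance has units s⁴·A²/(kg·m²).

Answer: capacitance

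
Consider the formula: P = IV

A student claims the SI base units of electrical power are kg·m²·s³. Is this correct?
Units of each symbol in P = IV:
  I (current): A
  V (voltage, in volts): kg·m²/(s³·A)

Multiplying the contributions: [A] · [kg·m²/(s³·A)]
Adding exponents of each base unit: kg: 1, m: 2, s: -3
SI base units of electrical power: kg·m²/s³

The claimed units kg·m²·s³ (exponents kg: 1, m: 2, s: 3) do not match the derived units kg·m²/s³ (exponents kg: 1, m: 2, s: -3), so the claim is incorrect.

Answer: No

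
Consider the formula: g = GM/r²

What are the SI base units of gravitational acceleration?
Units of each symbol in g = GM/r²:
  G (gravitational constant): m³/(kg·s²)
  M (mass): kg
  r (distance): m  → to the power 2 in the denominator, contributes 1/m²

Multiplying the contributions: [m³/(kg·s²)] · [kg] · [1/m²]
Adding exponents of each base unit: m: 1, s: -2
SI base units of gravitational acceleration: m/s²

Answer: m/s²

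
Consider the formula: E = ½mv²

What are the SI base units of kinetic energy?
Units of each symbol in E = ½mv²:
  m (mass): kg
  v (speed): m/s  → to the power 2, contributes m²/s²
  The factor ½ is dimensionless.

Multiplying the contributions: [kg] · [m²/s²]
Adding exponents of each base unit: kg: 1, m: 2, s: -2
SI base units of kinetic energy: kg·m²/s²

Answer: kg·m²/s²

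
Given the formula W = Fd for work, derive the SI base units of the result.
Units of each symbol in W = Fd:
  F (force): kg·m/s²
  d (displacement): m

Multiplying the contributions: [kg·m/s²] · [m]
Adding exponents of each base unit: kg: 1, m: 2, s: -2
SI base units of work: kg·m²/s²

Answer: kg·m²/s²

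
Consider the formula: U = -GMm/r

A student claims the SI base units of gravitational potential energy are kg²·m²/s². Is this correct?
Units of each symbol in U = -GMm/r:
  G (gravitational constant): m³/(kg·s²)
  M (mass): kg
  m (mass): kg
  r (distance): m  → in the denominator, contributes 1/m
  The minus sign does not affect the units.

Multiplying the contributions: [m³/(kg·s²)] · [kg] · [kg] · [1/m]
Adding exponents of each base unit: kg: 1, m: 2, s: -2
SI base units of gravitational potential energy: kg·m²/s²

The claimed units kg²·m²/s² (exponents kg: 2, m: 2, s: -2) do not match the derived units kg·m²/s² (exponents kg: 1, m: 2, s: -2), so the claim is incorrect.

Answer: No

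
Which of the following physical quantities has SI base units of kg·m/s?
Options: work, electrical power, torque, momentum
Checking the SI base units of each option:
  work (W = Fd): kg·m²/s²  ✗
  electrical power (P = IV): kg·m²/s³  ✗
  torque (τ = Fr): kg·m²/s²  ✗
  momentum (p = mv): kg·m/s  ✓ matches

Only momentum has units kg·m/s.

Answer: momentum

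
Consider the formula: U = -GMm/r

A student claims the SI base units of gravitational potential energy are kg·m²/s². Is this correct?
Units of each symbol in U = -GMm/r:
  G (gravitational constant): m³/(kg·s²)
  M (mass): kg
  m (mass): kg
  r (distance): m  → in the denominator, contributes 1/m
  The minus sign does not affect the units.

Multiplying the contributions: [m³/(kg·s²)] · [kg] · [kg] · [1/m]
Adding exponents of each base unit: kg: 1, m: 2, s: -2
SI base units of gravitational potential energy: kg·m²/s²

The claimed units kg·m²/s² match the derived units, so the claim is correct.

Answer: Yes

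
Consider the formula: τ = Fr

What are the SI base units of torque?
Units of each symbol in τ = Fr:
  F (force): kg·m/s²
  r (lever arm): m

Multiplying the contributions: [kg·m/s²] · [m]
Adding exponents of each base unit: kg: 1, m: 2, s: -2
SI base units of torque: kg·m²/s²

Answer: kg·m²/s²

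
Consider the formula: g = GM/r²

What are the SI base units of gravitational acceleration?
Units of each symbol in g = GM/r²:
  G (gravitational constant): m³/(kg·s²)
  M (mass): kg
  r (distance): m  → to the power 2 in the denominator, contributes 1/m²

Multiplying the contributions: [m³/(kg·s²)] · [kg] · [1/m²]
Adding exponents of each base unit: m: 1, s: -2
SI base units of gravitational acceleration: m/s²

Answer: m/s²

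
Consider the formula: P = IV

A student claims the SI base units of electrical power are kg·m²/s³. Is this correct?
Units of each symbol in P = IV:
  I (current): A
  V (voltage, in volts): kg·m²/(s³·A)

Multiplying the contributions: [A] · [kg·m²/(s³·A)]
Adding exponents of each base unit: kg: 1, m: 2, s: -3
SI base units of electrical power: kg·m²/s³

The claimed units kg·m²/s³ match the derived units, so the claim is correct.

Answer: Yes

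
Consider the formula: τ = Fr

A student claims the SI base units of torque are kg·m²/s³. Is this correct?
Units of each symbol in τ = Fr:
  F (force): kg·m/s²
  r (lever arm): m

Multiplying the contributions: [kg·m/s²] · [m]
Adding exponents of each base unit: kg: 1, m: 2, s: -2
SI base units of torque: kg·m²/s²

The claimed units kg·m²/s³ (exponents kg: 1, m: 2, s: -3) do not match the derived units kg·m²/s² (exponents kg: 1, m: 2, s: -2), so the claim is incorrect.

Answer: No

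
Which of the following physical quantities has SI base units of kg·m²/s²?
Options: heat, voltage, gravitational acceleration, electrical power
Checking the SI base units of each option:
  heat (Q = mcΔT): kg·m²/s²  ✓ matches
  voltage (V = IR): kg·m²/(s³·A)  ✗
  gravitational acceleration (g = GM/r²): m/s²  ✗
  electrical power (P = IV): kg·m²/s³  ✗

Only heat has units kg·m²/s².

Answer: heat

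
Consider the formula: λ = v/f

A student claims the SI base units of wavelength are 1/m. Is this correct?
Units of each symbol in λ = v/f:
  v (wave speed): m/s
  f (frequency): 1/s  → in the denominator, contributes s

Multiplying the contributions: [m/s] · [s]
Adding exponents of each base unit: m: 1
SI base units of wavelength: m

The claimed units 1/m (exponents m: -1) do not match the derived units m (exponents m: 1), so the claim is incorrect.

Answer: No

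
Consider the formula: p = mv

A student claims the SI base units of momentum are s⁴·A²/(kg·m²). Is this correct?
Units of each symbol in p = mv:
  m (mass): kg
  v (velocity): m/s

Multiplying the contributions: [kg] · [m/s]
Adding exponents of each base unit: kg: 1, m: 1, s: -1
SI base units of momentum: kg·m/s

The claimed units s⁴·A²/(kg·m²) (exponents kg: -1, m: -2, s: 4, A: 2) do not match the derived units kg·m/s (exponents kg: 1, m: 1, s: -1), so the claim is incorrect.

Answer: No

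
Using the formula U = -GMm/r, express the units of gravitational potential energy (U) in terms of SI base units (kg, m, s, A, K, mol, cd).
Units of each symbol in U = -GMm/r:
  G (gravitational constant): m³/(kg·s²)
  M (mass): kg
  m (mass): kg
  r (distance): m  → in the denominator, contributes 1/m
  The minus sign does not affect the units.

Multiplying the contributions: [m³/(kg·s²)] · [kg] · [kg] · [1/m]
Adding exponents of each base unit: kg: 1, m: 2, s: -2
SI base units of gravitational potential energy: kg·m²/s²

Answer: kg·m²/s²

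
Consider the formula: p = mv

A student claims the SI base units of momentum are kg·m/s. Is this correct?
Units of each symbol in p = mv:
  m (mass): kg
  v (velocity): m/s

Multiplying the contributions: [kg] · [m/s]
Adding exponents of each base unit: kg: 1, m: 1, s: -1
SI base units of momentum: kg·m/s

The claimed units kg·m/s match the derived units, so the claim is correct.

Answer: Yes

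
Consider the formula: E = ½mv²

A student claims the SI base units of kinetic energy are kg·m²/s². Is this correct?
Units of each symbol in E = ½mv²:
  m (mass): kg
  v (speed): m/s  → to the power 2, contributes m²/s²
  The factor ½ is dimensionless.

Multiplying the contributions: [kg] · [m²/s²]
Adding exponents of each base unit: kg: 1, m: 2, s: -2
SI base units of kinetic energy: kg·m²/s²

The claimed units kg·m²/s² match the derived units, so the claim is correct.

Answer: Yes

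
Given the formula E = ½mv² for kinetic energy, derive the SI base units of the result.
Units of each symbol in E = ½mv²:
  m (mass): kg
  v (speed): m/s  → to the power 2, contributes m²/s²
  The factor ½ is dimensionless.

Multiplying the contributions: [kg] · [m²/s²]
Adding exponents of each base unit: kg: 1, m: 2, s: -2
SI base units of kinetic energy: kg·m²/s²

Answer: kg·m²/s²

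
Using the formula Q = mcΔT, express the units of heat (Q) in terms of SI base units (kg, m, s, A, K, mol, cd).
Units of each symbol in Q = mcΔT:
  m (mass): kg
  c (specific heat capacity, in J/(kg·K)): m²/(s²·K)
  ΔT (temperature change): K

Multiplying the contributions: [kg] · [m²/(s²·K)] · [K]
Adding exponents of each base unit: kg: 1, m: 2, s: -2
SI base units of heat: kg·m²/s²

Answer: kg·m²/s²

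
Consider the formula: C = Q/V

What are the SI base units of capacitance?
Units of each symbol in C = Q/V:
  Q (charge, in coulombs): s·A
  V (voltage, in volts): kg·m²/(s³·A)  → in the denominator, contributes s³·A/(kg·m²)

Multiplying the contributions: [s·A] · [s³·A/(kg·m²)]
Adding exponents of each base unit: kg: -1, m: -2, s: 4, A: 2
SI base units of capacitance: s⁴·A²/(kg·m²)

Answer: s⁴·A²/(kg·m²)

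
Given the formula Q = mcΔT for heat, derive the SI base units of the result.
Units of each symbol in Q = mcΔT:
  m (mass): kg
  c (specific heat capacity, in J/(kg·K)): m²/(s²·K)
  ΔT (temperature change): K

Multiplying the contributions: [kg] · [m²/(s²·K)] · [K]
Adding exponents of each base unit: kg: 1, m: 2, s: -2
SI base units of heat: kg·m²/s²

Answer: kg·m²/s²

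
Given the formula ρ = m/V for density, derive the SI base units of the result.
Units of each symbol in ρ = m/V:
  m (mass): kg
  V (volume): m³  → in the denominator, contributes 1/m³

Multiplying the contributions: [kg] · [1/m³]
Adding exponents of each base unit: kg: 1, m: -3
SI base units of density: kg/m³

Answer: kg/m³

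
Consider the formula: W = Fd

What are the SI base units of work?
Units of each symbol in W = Fd:
  F (force): kg·m/s²
  d (displacement): m

Multiplying the contributions: [kg·m/s²] · [m]
Adding exponents of each base unit: kg: 1, m: 2, s: -2
SI base units of work: kg·m²/s²

Answer: kg·m²/s²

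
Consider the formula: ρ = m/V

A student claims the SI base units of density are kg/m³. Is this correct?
Units of each symbol in ρ = m/V:
  m (mass): kg
  V (volume): m³  → in the denominator, contributes 1/m³

Multiplying the contributions: [kg] · [1/m³]
Adding exponents of each base unit: kg: 1, m: -3
SI base units of density: kg/m³

The claimed units kg/m³ match the derived units, so the claim is correct.

Answer: Yes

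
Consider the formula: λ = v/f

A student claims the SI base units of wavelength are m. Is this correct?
Units of each symbol in λ = v/f:
  v (wave speed): m/s
  f (frequency): 1/s  → in the denominator, contributes s

Multiplying the contributions: [m/s] · [s]
Adding exponents of each base unit: m: 1
SI base units of wavelength: m

The claimed units m match the derived units, so the claim is correct.

Answer: Yes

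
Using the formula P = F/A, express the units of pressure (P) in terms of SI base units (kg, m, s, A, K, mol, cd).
Units of each symbol in P = F/A:
  F (force): kg·m/s²
  A (area): m²  → in the denominator, contributes 1/m²

Multiplying the contributions: [kg·m/s²] · [1/m²]
Adding exponents of each base unit: kg: 1, m: -1, s: -2
SI base units of pressure: kg/(m·s²)

Answer: kg/(m·s²)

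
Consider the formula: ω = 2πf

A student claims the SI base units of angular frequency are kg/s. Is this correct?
Units of each symbol in ω = 2πf:
  f (frequency): 1/s
  The factor 2π is dimensionless.

Multiplying the contributions: [1/s]
Adding exponents of each base unit: s: -1
SI base units of angular frequency: 1/s

The claimed units kg/s (exponents kg: 1, s: -1) do not match the derived units 1/s (exponents s: -1), so the claim is incorrect.

Answer: No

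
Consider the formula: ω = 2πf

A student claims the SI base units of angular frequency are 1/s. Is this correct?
Units of each symbol in ω = 2πf:
  f (frequency): 1/s
  The factor 2π is dimensionless.

Multiplying the contributions: [1/s]
Adding exponents of each base unit: s: -1
SI base units of angular frequency: 1/s

The claimed units 1/s match the derived units, so the claim is correct.

Answer: Yes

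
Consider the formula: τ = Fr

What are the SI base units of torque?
Units of each symbol in τ = Fr:
  F (force): kg·m/s²
  r (lever arm): m

Multiplying the contributions: [kg·m/s²] · [m]
Adding exponents of each base unit: kg: 1, m: 2, s: -2
SI base units of torque: kg·m²/s²

Answer: kg·m²/s²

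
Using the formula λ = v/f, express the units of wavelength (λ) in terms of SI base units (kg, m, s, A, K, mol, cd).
Units of each symbol in λ = v/f:
  v (wave speed): m/s
  f (frequency): 1/s  → in the denominator, contributes s

Multiplying the contributions: [m/s] · [s]
Adding exponents of each base unit: m: 1
SI base units of wavelength: m

Answer: m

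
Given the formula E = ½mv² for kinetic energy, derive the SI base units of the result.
Units of each symbol in E = ½mv²:
  m (mass): kg
  v (speed): m/s  → to the power 2, contributes m²/s²
  The factor ½ is dimensionless.

Multiplying the contributions: [kg] · [m²/s²]
Adding exponents of each base unit: kg: 1, m: 2, s: -2
SI base units of kinetic energy: kg·m²/s²

Answer: kg·m²/s²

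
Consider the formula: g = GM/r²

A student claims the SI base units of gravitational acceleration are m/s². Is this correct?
Units of each symbol in g = GM/r²:
  G (gravitational constant): m³/(kg·s²)
  M (mass): kg
  r (distance): m  → to the power 2 in the denominator, contributes 1/m²

Multiplying the contributions: [m³/(kg·s²)] · [kg] · [1/m²]
Adding exponents of each base unit: m: 1, s: -2
SI base units of gravitational acceleration: m/s²

The claimed units m/s² match the derived units, so the claim is correct.

Answer: Yes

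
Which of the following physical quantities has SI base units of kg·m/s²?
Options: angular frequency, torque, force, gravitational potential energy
Checking the SI base units of each option:
  angular frequency (ω = 2πf): 1/s  ✗
  torque (τ = Fr): kg·m²/s²  ✗
  force (F = ma): kg·m/s²  ✓ matches
  gravitational potential energy (U = -GMm/r): kg·m²/s²  ✗

Only force has units kg·m/s².

Answer: force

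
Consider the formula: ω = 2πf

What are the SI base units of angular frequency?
Units of each symbol in ω = 2πf:
  f (frequency): 1/s
  The factor 2π is dimensionless.

Multiplying the contributions: [1/s]
Adding exponents of each base unit: s: -1
SI base units of angular frequency: 1/s

Answer: 1/s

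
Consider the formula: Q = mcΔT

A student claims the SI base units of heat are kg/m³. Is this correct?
Units of each symbol in Q = mcΔT:
  m (mass): kg
  c (specific heat capacity, in J/(kg·K)): m²/(s²·K)
  ΔT (temperature change): K

Multiplying the contributions: [kg] · [m²/(s²·K)] · [K]
Adding exponents of each base unit: kg: 1, m: 2, s: -2
SI base units of heat: kg·m²/s²

The claimed units kg/m³ (exponents kg: 1, m: -3) do not match the derived units kg·m²/s² (exponents kg: 1, m: 2, s: -2), so the claim is incorrect.

Answer: No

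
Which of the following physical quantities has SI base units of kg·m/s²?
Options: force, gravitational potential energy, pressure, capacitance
Checking the SI base units of each option:
  force (F = ma): kg·m/s²  ✓ matches
  gravitational potential energy (U = -GMm/r): kg·m²/s²  ✗
  pressure (P = F/A): kg/(m·s²)  ✗
  capacitance (C = Q/V): s⁴·A²/(kg·m²)  ✗

Only force has units kg·m/s².

Answer: force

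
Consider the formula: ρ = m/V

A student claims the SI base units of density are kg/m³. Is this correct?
Units of each symbol in ρ = m/V:
  m (mass): kg
  V (volume): m³  → in the denominator, contributes 1/m³

Multiplying the contributions: [kg] · [1/m³]
Adding exponents of each base unit: kg: 1, m: -3
SI base units of density: kg/m³

The claimed units kg/m³ match the derived units, so the claim is correct.

Answer: Yes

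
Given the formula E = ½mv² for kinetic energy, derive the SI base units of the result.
Units of each symbol in E = ½mv²:
  m (mass): kg
  v (speed): m/s  → to the power 2, contributes m²/s²
  The factor ½ is dimensionless.

Multiplying the contributions: [kg] · [m²/s²]
Adding exponents of each base unit: kg: 1, m: 2, s: -2
SI base units of kinetic energy: kg·m²/s²

Answer: kg·m²/s²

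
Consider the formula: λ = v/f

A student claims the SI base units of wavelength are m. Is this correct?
Units of each symbol in λ = v/f:
  v (wave speed): m/s
  f (frequency): 1/s  → in the denominator, contributes s

Multiplying the contributions: [m/s] · [s]
Adding exponents of each base unit: m: 1
SI base units of wavelength: m

The claimed units m match the derived units, so the claim is correct.

Answer: Yes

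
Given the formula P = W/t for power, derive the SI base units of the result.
Units of each symbol in P = W/t:
  W (work): kg·m²/s²
  t (time): s  → in the denominator, contributes 1/s

Multiplying the contributions: [kg·m²/s²] · [1/s]
Adding exponents of each base unit: kg: 1, m: 2, s: -3
SI base units of power: kg·m²/s³

Answer: kg·m²/s³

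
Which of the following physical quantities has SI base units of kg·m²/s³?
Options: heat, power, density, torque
Checking the SI base units of each option:
  heat (Q = mcΔT): kg·m²/s²  ✗
  power (P = W/t): kg·m²/s³  ✓ matches
  density (ρ = m/V): kg/m³  ✗
  torque (τ = Fr): kg·m²/s²  ✗

Only power has units kg·m²/s³.

Answer: power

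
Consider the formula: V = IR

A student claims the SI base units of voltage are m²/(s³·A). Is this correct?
Units of each symbol in V = IR:
  I (current): A
  R (resistance, in ohms): kg·m²/(s³·A²)

Multiplying the contributions: [A] · [kg·m²/(s³·A²)]
Adding exponents of each base unit: kg: 1, m: 2, s: -3, A: -1
SI base units of voltage: kg·m²/(s³·A)

The claimed units m²/(s³·A) (exponents m: 2, s: -3, A: -1) do not match the derived units kg·m²/(s³·A) (exponents kg: 1, m: 2, s: -3, A: -1), so the claim is incorrect.

Answer: No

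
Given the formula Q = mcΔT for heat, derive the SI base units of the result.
Units of each symbol in Q = mcΔT:
  m (mass): kg
  c (specific heat capacity, in J/(kg·K)): m²/(s²·K)
  ΔT (temperature change): K

Multiplying the contributions: [kg] · [m²/(s²·K)] · [K]
Adding exponents of each base unit: kg: 1, m: 2, s: -2
SI base units of heat: kg·m²/s²

Answer: kg·m²/s²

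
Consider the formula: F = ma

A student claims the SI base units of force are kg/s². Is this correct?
Units of each symbol in F = ma:
  m (mass): kg
  a (acceleration): m/s²

Multiplying the contributions: [kg] · [m/s²]
Adding exponents of each base unit: kg: 1, m: 1, s: -2
SI base units of force: kg·m/s²

The claimed units kg/s² (exponents kg: 1, s: -2) do not match the derived units kg·m/s² (exponents kg: 1, m: 1, s: -2), so the claim is incorrect.

Answer: No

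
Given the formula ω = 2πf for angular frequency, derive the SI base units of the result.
Units of each symbol in ω = 2πf:
  f (frequency): 1/s
  The factor 2π is dimensionless.

Multiplying the contributions: [1/s]
Adding exponents of each base unit: s: -1
SI base units of angular frequency: 1/s

Answer: 1/s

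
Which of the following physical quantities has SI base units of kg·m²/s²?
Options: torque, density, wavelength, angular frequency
Checking the SI base units of each option:
  torque (τ = Fr): kg·m²/s²  ✓ matches
  density (ρ = m/V): kg/m³  ✗
  wavelength (λ = v/f): m  ✗
  angular frequency (ω = 2πf): 1/s  ✗

Only torque has units kg·m²/s².

Answer: torque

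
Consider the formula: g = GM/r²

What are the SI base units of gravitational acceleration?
Units of each symbol in g = GM/r²:
  G (gravitational constant): m³/(kg·s²)
  M (mass): kg
  r (distance): m  → to the power 2 in the denominator, contributes 1/m²

Multiplying the contributions: [m³/(kg·s²)] · [kg] · [1/m²]
Adding exponents of each base unit: m: 1, s: -2
SI base units of gravitational acceleration: m/s²

Answer: m/s²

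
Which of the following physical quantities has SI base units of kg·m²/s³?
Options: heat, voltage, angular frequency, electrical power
Checking the SI base units of each option:
  heat (Q = mcΔT): kg·m²/s²  ✗
  voltage (V = IR): kg·m²/(s³·A)  ✗
  angular frequency (ω = 2πf): 1/s  ✗
  electrical power (P = IV): kg·m²/s³  ✓ matches

Only electrical power has units kg·m²/s³.

Answer: electrical power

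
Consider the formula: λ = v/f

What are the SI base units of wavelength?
Units of each symbol in λ = v/f:
  v (wave speed): m/s
  f (frequency): 1/s  → in the denominator, contributes s

Multiplying the contributions: [m/s] · [s]
Adding exponents of each base unit: m: 1
SI base units of wavelength: m

Answer: m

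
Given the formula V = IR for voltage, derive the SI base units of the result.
Units of each symbol in V = IR:
  I (current): A
  R (resistance, in ohms): kg·m²/(s³·A²)

Multiplying the contributions: [A] · [kg·m²/(s³·A²)]
Adding exponents of each base unit: kg: 1, m: 2, s: -3, A: -1
SI base units of voltage: kg·m²/(s³·A)

Answer: kg·m²/(s³·A)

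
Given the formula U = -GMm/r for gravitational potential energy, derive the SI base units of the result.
Units of each symbol in U = -GMm/r:
  G (gravitational constant): m³/(kg·s²)
  M (mass): kg
  m (mass): kg
  r (distance): m  → in the denominator, contributes 1/m
  The minus sign does not affect the units.

Multiplying the contributions: [m³/(kg·s²)] · [kg] · [kg] · [1/m]
Adding exponents of each base unit: kg: 1, m: 2, s: -2
SI base units of gravitational potential energy: kg·m²/s²

Answer: kg·m²/s²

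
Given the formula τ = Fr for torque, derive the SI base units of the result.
Units of each symbol in τ = Fr:
  F (force): kg·m/s²
  r (lever arm): m

Multiplying the contributions: [kg·m/s²] · [m]
Adding exponents of each base unit: kg: 1, m: 2, s: -2
SI base units of torque: kg·m²/s²

Answer: kg·m²/s²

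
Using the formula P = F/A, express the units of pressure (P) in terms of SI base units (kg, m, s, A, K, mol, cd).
Units of each symbol in P = F/A:
  F (force): kg·m/s²
  A (area): m²  → in the denominator, contributes 1/m²

Multiplying the contributions: [kg·m/s²] · [1/m²]
Adding exponents of each base unit: kg: 1, m: -1, s: -2
SI base units of pressure: kg/(m·s²)

Answer: kg/(m·s²)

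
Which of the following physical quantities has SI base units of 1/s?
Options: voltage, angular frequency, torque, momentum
Checking the SI base units of each option:
  voltage (V = IR): kg·m²/(s³·A)  ✗
  angular frequency (ω = 2πf): 1/s  ✓ matches
  torque (τ = Fr): kg·m²/s²  ✗
  momentum (p = mv): kg·m/s  ✗

Only angular frequency has units 1/s.

Answer: angular frequency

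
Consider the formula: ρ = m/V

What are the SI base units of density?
Units of each symbol in ρ = m/V:
  m (mass): kg
  V (volume): m³  → in the denominator, contributes 1/m³

Multiplying the contributions: [kg] · [1/m³]
Adding exponents of each base unit: kg: 1, m: -3
SI base units of density: kg/m³

Answer: kg/m³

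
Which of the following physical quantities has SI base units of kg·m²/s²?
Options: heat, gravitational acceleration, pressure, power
Checking the SI base units of each option:
  heat (Q = mcΔT): kg·m²/s²  ✓ matches
  gravitational acceleration (g = GM/r²): m/s²  ✗
  pressure (P = F/A): kg/(m·s²)  ✗
  power (P = W/t): kg·m²/s³  ✗

Only heat has units kg·m²/s².

Answer: heat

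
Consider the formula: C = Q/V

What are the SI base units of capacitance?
Units of each symbol in C = Q/V:
  Q (charge, in coulombs): s·A
  V (voltage, in volts): kg·m²/(s³·A)  → in the denominator, contributes s³·A/(kg·m²)

Multiplying the contributions: [s·A] · [s³·A/(kg·m²)]
Adding exponents of each base unit: kg: -1, m: -2, s: 4, A: 2
SI base units of capacitance: s⁴·A²/(kg·m²)

Answer: s⁴·A²/(kg·m²)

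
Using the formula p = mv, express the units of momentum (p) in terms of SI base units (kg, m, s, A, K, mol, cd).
Units of each symbol in p = mv:
  m (mass): kg
  v (velocity): m/s

Multiplying the contributions: [kg] · [m/s]
Adding exponents of each base unit: kg: 1, m: 1, s: -1
SI base units of momentum: kg·m/s

Answer: kg·m/s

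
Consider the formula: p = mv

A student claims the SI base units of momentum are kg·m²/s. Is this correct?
Units of each symbol in p = mv:
  m (mass): kg
  v (velocity): m/s

Multiplying the contributions: [kg] · [m/s]
Adding exponents of each base unit: kg: 1, m: 1, s: -1
SI base units of momentum: kg·m/s

The claimed units kg·m²/s (exponents kg: 1, m: 2, s: -1) do not match the derived units kg·m/s (exponents kg: 1, m: 1, s: -1), so the claim is incorrect.

Answer: No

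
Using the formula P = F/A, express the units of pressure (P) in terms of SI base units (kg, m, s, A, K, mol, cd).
Units of each symbol in P = F/A:
  F (force): kg·m/s²
  A (area): m²  → in the denominator, contributes 1/m²

Multiplying the contributions: [kg·m/s²] · [1/m²]
Adding exponents of each base unit: kg: 1, m: -1, s: -2
SI base units of pressure: kg/(m·s²)

Answer: kg/(m·s²)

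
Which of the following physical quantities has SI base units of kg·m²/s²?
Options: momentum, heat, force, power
Checking the SI base units of each option:
  momentum (p = mv): kg·m/s  ✗
  heat (Q = mcΔT): kg·m²/s²  ✓ matches
  force (F = ma): kg·m/s²  ✗
  power (P = W/t): kg·m²/s³  ✗

Only heat has units kg·m²/s².

Answer: heat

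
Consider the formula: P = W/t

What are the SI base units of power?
Units of each symbol in P = W/t:
  W (work): kg·m²/s²
  t (time): s  → in the denominator, contributes 1/s

Multiplying the contributions: [kg·m²/s²] · [1/s]
Adding exponents of each base unit: kg: 1, m: 2, s: -3
SI base units of power: kg·m²/s³

Answer: kg·m²/s³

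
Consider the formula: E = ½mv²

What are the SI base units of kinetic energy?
Units of each symbol in E = ½mv²:
  m (mass): kg
  v (speed): m/s  → to the power 2, contributes m²/s²
  The factor ½ is dimensionless.

Multiplying the contributions: [kg] · [m²/s²]
Adding exponents of each base unit: kg: 1, m: 2, s: -2
SI base units of kinetic energy: kg·m²/s²

Answer: kg·m²/s²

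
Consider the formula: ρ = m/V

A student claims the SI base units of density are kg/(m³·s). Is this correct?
Units of each symbol in ρ = m/V:
  m (mass): kg
  V (volume): m³  → in the denominator, contributes 1/m³

Multiplying the contributions: [kg] · [1/m³]
Adding exponents of each base unit: kg: 1, m: -3
SI base units of density: kg/m³

The claimed units kg/(m³·s) (exponents kg: 1, m: -3, s: -1) do not match the derived units kg/m³ (exponents kg: 1, m: -3), so the claim is incorrect.

Answer: No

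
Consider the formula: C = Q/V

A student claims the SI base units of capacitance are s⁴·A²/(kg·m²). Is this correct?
Units of each symbol in C = Q/V:
  Q (charge, in coulombs): s·A
  V (voltage, in volts): kg·m²/(s³·A)  → in the denominator, contributes s³·A/(kg·m²)

Multiplying the contributions: [s·A] · [s³·A/(kg·m²)]
Adding exponents of each base unit: kg: -1, m: -2, s: 4, A: 2
SI base units of capacitance: s⁴·A²/(kg·m²)

The claimed units s⁴·A²/(kg·m²) match the derived units, so the claim is correct.

Answer: Yes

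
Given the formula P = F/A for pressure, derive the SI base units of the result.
Units of each symbol in P = F/A:
  F (force): kg·m/s²
  A (area): m²  → in the denominator, contributes 1/m²

Multiplying the contributions: [kg·m/s²] · [1/m²]
Adding exponents of each base unit: kg: 1, m: -1, s: -2
SI base units of pressure: kg/(m·s²)

Answer: kg/(m·s²)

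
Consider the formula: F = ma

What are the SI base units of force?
Units of each symbol in F = ma:
  m (mass): kg
  a (acceleration): m/s²

Multiplying the contributions: [kg] · [m/s²]
Adding exponents of each base unit: kg: 1, m: 1, s: -2
SI base units of force: kg·m/s²

Answer: kg·m/s²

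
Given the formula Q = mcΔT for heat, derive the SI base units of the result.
Units of each symbol in Q = mcΔT:
  m (mass): kg
  c (specific heat capacity, in J/(kg·K)): m²/(s²·K)
  ΔT (temperature change): K

Multiplying the contributions: [kg] · [m²/(s²·K)] · [K]
Adding exponents of each base unit: kg: 1, m: 2, s: -2
SI base units of heat: kg·m²/s²

Answer: kg·m²/s²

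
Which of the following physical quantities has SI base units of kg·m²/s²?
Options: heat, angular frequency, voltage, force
Checking the SI base units of each option:
  heat (Q = mcΔT): kg·m²/s²  ✓ matches
  angular frequency (ω = 2πf): 1/s  ✗
  voltage (V = IR): kg·m²/(s³·A)  ✗
  force (F = ma): kg·m/s²  ✗

Only heat has units kg·m²/s².

Answer: heat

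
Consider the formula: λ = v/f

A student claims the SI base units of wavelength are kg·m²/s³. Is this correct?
Units of each symbol in λ = v/f:
  v (wave speed): m/s
  f (frequency): 1/s  → in the denominator, contributes s

Multiplying the contributions: [m/s] · [s]
Adding exponents of each base unit: m: 1
SI base units of wavelength: m

The claimed units kg·m²/s³ (exponents kg: 1, m: 2, s: -3) do not match the derived units m (exponents m: 1), so the claim is incorrect.

Answer: No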